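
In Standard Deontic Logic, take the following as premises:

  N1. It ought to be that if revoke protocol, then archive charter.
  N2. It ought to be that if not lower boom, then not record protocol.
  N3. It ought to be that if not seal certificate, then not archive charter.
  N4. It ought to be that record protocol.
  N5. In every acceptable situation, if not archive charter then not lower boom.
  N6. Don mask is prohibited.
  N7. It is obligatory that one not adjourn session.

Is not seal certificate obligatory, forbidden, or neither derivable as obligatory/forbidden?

Premise 4 gives O(record_protocol).
Premise 2, O(¬lower_boom → ¬record_protocol), contraposes to O(record_protocol → lower_boom); with O(record_protocol) we get O(lower_boom).
The contrapositive of premise 5 (O(¬archive_charter → ¬lower_boom)) is O(lower_boom → archive_charter), and O(lower_boom) is already established, so O(archive_charter).
Premise 3 is O(¬seal_certificate → ¬archive_charter); contrapositively O(archive_charter → seal_certificate). Since O(archive_charter) holds, K gives O(seal_certificate).
Premises 1, 6, 7 do not contribute to this derivation.
Thus O(seal_certificate), which is F(¬seal_certificate): ¬seal_certificate is forbidden.

Forbidden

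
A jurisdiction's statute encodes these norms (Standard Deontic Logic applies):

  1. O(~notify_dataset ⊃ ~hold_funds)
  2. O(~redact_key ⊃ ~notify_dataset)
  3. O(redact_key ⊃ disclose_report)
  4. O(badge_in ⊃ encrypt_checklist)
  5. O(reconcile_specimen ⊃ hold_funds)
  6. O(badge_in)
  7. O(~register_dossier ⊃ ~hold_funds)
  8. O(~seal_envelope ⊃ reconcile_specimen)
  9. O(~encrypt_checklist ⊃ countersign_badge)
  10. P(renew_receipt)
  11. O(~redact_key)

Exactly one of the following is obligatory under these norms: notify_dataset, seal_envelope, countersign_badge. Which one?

Premise 11 states O(~redact_key) outright.
From O(~redact_key) and premise 2, O(~redact_key ⊃ ~notify_dataset), we obtain O(~notify_dataset).
From O(~notify_dataset) and premise 1, O(~notify_dataset ⊃ ~hold_funds), we obtain O(~hold_funds).
The contrapositive of premise 5 (O(reconcile_specimen ⊃ hold_funds)) is O(~hold_funds ⊃ ~reconcile_specimen), and O(~hold_funds) is already established, so O(~reconcile_specimen).
Premise 8 is O(~seal_envelope ⊃ reconcile_specimen); contrapositively O(~reconcile_specimen ⊃ seal_envelope). Since O(~reconcile_specimen) holds, K gives O(seal_envelope).
So O(seal_envelope) holds — seal_envelope is obligatory. None of the other listed options is made obligatory by any chain of premises.

seal_envelope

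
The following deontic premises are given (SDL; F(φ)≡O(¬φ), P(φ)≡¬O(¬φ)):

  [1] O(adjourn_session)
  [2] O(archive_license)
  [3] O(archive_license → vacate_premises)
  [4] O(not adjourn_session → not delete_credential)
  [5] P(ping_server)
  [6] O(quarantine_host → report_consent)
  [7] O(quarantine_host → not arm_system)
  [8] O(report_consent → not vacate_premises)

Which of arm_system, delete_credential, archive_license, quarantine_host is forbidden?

From premise 2 we have O(archive_license).
From O(archive_license) and premise 3, O(archive_license → vacate_premises), we obtain O(vacate_premises).
Premise 8 is O(report_consent → not vacate_premises); contrapositively O(vacate_premises → not report_consent). Since O(vacate_premises) holds, K gives O(not report_consent).
Premise 6, O(quarantine_host → report_consent), contraposes to O(not report_consent → not quarantine_host); with O(not report_consent) we get O(not quarantine_host).
So O(not quarantine_host) holds, i.e. quarantine_host is forbidden. None of the other listed options is forbidden under the premises.

quarantine_host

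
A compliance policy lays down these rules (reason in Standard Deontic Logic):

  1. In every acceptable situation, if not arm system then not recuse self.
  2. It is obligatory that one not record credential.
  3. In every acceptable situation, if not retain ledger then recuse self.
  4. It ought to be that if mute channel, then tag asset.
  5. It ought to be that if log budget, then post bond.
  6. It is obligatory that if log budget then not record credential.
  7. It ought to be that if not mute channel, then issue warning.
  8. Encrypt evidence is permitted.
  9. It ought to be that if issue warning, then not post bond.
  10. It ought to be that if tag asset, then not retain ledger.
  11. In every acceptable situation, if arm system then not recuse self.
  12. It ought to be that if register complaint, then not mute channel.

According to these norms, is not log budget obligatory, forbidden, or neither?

Obligatory

Premises 11 and 1 are O(arm_system → ¬recuse_self) and O(¬arm_system → ¬recuse_self); every ideal world satisfies arm_system or ¬arm_system, so in either case ¬recuse_self holds — hence O(¬recuse_self).
Premise 3 is O(¬retain_ledger → recuse_self); contrapositively O(¬recuse_self → retain_ledger). Since O(¬recuse_self) holds, K gives O(retain_ledger).
The contrapositive of premise 10 (O(tag_asset → ¬retain_ledger)) is O(retain_ledger → ¬tag_asset), and O(retain_ledger) is already established, so O(¬tag_asset).
Premise 4 is O(mute_channel → tag_asset); contrapositively O(¬tag_asset → ¬mute_channel). Since O(¬tag_asset) holds, K gives O(¬mute_channel).
With premise 7, O(¬mute_channel → issue_warning), the K-axiom yields O(issue_warning).
Premise 9 is O(issue_warning → ¬post_bond); since O(issue_warning), deontic closure gives O(¬post_bond).
The contrapositive of premise 5 (O(log_budget → post_bond)) is O(¬post_bond → ¬log_budget), and O(¬post_bond) is already established, so O(¬log_budget).
Premises 2, 6, 8, 12 do not contribute to this derivation.
Hence ¬log_budget is obligatory.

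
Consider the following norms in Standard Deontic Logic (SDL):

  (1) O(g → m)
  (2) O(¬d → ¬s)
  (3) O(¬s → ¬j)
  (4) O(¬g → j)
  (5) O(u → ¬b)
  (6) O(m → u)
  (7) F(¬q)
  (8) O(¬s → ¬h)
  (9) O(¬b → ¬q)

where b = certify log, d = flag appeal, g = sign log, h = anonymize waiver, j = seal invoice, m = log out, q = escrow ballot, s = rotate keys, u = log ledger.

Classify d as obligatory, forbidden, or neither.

Obligatory

F(¬q) at premise 7 means O(q).
The contrapositive of premise 9 (O(¬b → ¬q)) is O(q → b), and O(q) is already established, so O(b).
The contrapositive of premise 5 (O(u → ¬b)) is O(b → ¬u), and O(b) is already established, so O(¬u).
Premise 6, O(m → u), contraposes to O(¬u → ¬m); with O(¬u) we get O(¬m).
The contrapositive of premise 1 (O(g → m)) is O(¬m → ¬g), and O(¬m) is already established, so O(¬g).
With premise 4, O(¬g → j), the K-axiom yields O(j).
Premise 3 is O(¬s → ¬j); contrapositively O(j → s). Since O(j) holds, K gives O(s).
Premise 2 is O(¬d → ¬s); contrapositively O(s → d). Since O(s) holds, K gives O(d).
Premise 8 does not contribute to this derivation.
Hence d is obligatory.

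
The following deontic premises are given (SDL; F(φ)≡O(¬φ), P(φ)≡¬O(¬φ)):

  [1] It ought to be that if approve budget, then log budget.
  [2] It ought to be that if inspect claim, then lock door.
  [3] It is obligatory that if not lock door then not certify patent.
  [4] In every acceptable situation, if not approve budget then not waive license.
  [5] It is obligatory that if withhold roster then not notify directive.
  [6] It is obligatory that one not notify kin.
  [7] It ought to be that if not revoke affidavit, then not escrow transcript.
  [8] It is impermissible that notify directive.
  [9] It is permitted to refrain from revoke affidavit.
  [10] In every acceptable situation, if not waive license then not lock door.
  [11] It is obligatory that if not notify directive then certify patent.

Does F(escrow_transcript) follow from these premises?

Premise 7 is O(¬revoke_affidavit → ¬escrow_transcript), but O(¬revoke_affidavit) is not derivable from the premises (the permission P(¬revoke_affidavit) asserts only ¬O(revoke_affidavit), not O(¬revoke_affidavit)), so it does not yield O(¬escrow_transcript).
No other premise forces O(¬escrow_transcript). An ideal world satisfying every premise can still have escrow_transcript true, so F(escrow_transcript) is not derivable.

No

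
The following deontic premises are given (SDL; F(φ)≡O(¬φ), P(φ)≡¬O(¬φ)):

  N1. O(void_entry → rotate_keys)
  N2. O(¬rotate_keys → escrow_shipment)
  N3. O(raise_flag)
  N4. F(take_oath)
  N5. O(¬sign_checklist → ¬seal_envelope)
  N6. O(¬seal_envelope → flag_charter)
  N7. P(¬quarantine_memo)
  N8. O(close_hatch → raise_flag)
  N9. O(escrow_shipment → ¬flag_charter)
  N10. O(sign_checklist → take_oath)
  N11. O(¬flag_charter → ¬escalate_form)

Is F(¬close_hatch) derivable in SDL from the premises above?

Premise 8 is O(close_hatch → raise_flag); even if O(raise_flag) held, inferring O(close_hatch) would be affirming the consequent — invalid.
No other premise forces O(close_hatch). An ideal world satisfying every premise can still have ¬close_hatch true, so F(¬close_hatch) is not derivable.

No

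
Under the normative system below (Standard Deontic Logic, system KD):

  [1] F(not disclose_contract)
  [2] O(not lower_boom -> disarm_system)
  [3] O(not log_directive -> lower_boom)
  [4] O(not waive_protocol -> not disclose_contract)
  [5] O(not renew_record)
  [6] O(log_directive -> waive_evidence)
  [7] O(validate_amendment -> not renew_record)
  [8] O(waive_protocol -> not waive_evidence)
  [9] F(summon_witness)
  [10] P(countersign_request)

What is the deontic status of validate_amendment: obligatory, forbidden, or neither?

Premise 7 is O(validate_amendment -> not renew_record); even if O(not renew_record) held, inferring O(validate_amendment) would be affirming the consequent — invalid.
No premise or chain of K-axiom applications forces O(validate_amendment), and none forces O(not validate_amendment). So validate_amendment is neither obligatory nor forbidden under these norms.

Neither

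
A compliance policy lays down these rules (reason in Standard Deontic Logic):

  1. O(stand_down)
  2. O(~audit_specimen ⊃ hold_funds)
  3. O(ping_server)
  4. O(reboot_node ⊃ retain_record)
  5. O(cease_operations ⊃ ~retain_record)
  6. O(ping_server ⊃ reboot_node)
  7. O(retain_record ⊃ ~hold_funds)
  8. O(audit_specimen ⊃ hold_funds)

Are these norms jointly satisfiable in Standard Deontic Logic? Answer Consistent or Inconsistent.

By case analysis on audit_specimen: premise 8 gives O(audit_specimen ⊃ hold_funds) and premise 2 gives O(~audit_specimen ⊃ hold_funds), so O(hold_funds) either way.
The contrapositive of premise 7 (O(retain_record ⊃ ~hold_funds)) is O(hold_funds ⊃ ~retain_record), and O(hold_funds) is already established, so O(~retain_record).
The contrapositive of premise 4 (O(reboot_node ⊃ retain_record)) is O(~retain_record ⊃ ~reboot_node), and O(~retain_record) is already established, so O(~reboot_node).
Premise 6, O(ping_server ⊃ reboot_node), contraposes to O(~reboot_node ⊃ ~ping_server); with O(~reboot_node) we get O(~ping_server).
But premise 3 directly asserts O(ping_server).
We now have both O(~ping_server) and O(ping_server) — ping_server is simultaneously obligatory and forbidden, violating the D-axiom.

Inconsistent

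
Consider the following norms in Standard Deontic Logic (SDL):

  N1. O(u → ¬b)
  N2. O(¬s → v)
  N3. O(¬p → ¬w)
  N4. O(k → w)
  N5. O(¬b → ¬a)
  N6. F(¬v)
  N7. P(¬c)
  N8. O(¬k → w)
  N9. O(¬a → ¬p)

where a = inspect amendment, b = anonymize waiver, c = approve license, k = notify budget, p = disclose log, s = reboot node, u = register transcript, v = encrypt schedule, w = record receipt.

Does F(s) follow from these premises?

Premise 2 is O(¬s → v); even if O(v) held, inferring O(¬s) would be affirming the consequent — invalid.
No other premise forces O(¬s). An ideal world satisfying every premise can still have s true, so F(s) is not derivable.

No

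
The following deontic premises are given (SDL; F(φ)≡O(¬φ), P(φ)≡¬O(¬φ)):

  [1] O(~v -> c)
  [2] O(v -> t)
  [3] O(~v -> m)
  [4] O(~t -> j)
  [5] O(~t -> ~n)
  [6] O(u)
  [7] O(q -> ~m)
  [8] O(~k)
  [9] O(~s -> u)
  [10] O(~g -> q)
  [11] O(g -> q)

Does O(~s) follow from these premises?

Premise 9 is O(~s -> u); even if O(u) held, inferring O(~s) would be affirming the consequent — invalid.
No other premise forces O(~s). An ideal world satisfying every premise can still have ~s false, so O(~s) is not derivable.

No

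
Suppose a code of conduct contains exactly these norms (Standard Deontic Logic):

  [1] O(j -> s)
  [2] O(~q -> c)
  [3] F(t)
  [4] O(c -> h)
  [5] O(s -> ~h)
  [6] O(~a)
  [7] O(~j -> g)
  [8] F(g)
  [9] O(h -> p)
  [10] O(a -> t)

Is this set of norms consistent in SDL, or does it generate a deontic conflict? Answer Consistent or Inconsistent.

Premise 10 is O(a -> t), but O(a) is not derivable from the premises, so it does not yield O(t).
So O(t) is not derivable, and the apparent clash with O(~t) does not arise.
A world satisfying every obligation exists (e.g. a=false, c=false, g=false, h=false, j=true, p=false, q=true, s=true, t=false); no atom is both obligatory and forbidden, so the set is consistent.

Consistent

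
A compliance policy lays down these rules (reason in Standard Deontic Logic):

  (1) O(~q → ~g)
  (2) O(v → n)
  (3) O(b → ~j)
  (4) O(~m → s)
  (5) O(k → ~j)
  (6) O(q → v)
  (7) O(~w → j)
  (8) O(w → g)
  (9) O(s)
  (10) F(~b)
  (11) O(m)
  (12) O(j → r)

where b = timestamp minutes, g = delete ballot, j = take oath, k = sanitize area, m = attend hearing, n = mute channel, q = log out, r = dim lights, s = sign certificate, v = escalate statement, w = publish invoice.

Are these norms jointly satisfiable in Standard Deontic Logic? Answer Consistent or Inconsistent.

Consistent

Premise 4 is O(~m → s); even if O(s) held, inferring O(~m) would be affirming the consequent — invalid.
So O(~m) is not derivable, and the apparent clash with O(m) does not arise.
A world satisfying every obligation exists (e.g. b=true, g=true, j=false, k=false, m=true, n=true, q=true, r=false, s=true, v=true, w=true); no atom is both obligatory and forbidden, so the set is consistent.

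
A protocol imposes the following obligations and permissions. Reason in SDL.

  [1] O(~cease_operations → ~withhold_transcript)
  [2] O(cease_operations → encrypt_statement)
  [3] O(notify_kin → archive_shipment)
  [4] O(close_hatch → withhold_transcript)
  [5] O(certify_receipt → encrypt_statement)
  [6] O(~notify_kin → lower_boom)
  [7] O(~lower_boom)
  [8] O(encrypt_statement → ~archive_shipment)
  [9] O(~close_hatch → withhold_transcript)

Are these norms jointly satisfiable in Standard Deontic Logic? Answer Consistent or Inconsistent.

Inconsistent

By case analysis on ~close_hatch: premise 9 gives O(~close_hatch → withhold_transcript) and premise 4 gives O(close_hatch → withhold_transcript), so O(withhold_transcript) either way.
Premise 1 is O(~cease_operations → ~withhold_transcript); contrapositively O(withhold_transcript → cease_operations). Since O(withhold_transcript) holds, K gives O(cease_operations).
From O(cease_operations) and premise 2, O(cease_operations → encrypt_statement), we obtain O(encrypt_statement).
Applying K to premise 8 (O(encrypt_statement → ~archive_shipment)) and O(encrypt_statement) yields O(~archive_shipment).
Premise 3, O(notify_kin → archive_shipment), contraposes to O(~archive_shipment → ~notify_kin); with O(~archive_shipment) we get O(~notify_kin).
Applying K to premise 6 (O(~notify_kin → lower_boom)) and O(~notify_kin) yields O(lower_boom).
However, premise 7 gives O(~lower_boom).
We now have both O(lower_boom) and O(~lower_boom) — lower_boom is simultaneously obligatory and forbidden, violating the D-axiom.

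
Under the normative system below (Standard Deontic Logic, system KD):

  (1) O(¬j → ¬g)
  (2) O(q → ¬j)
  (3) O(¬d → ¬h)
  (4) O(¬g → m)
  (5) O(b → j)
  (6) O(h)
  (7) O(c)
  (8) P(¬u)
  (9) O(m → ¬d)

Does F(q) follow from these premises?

Yes

From premise 6 we have O(h).
Premise 3, O(¬d → ¬h), contraposes to O(h → d); with O(h) we get O(d).
Premise 9, O(m → ¬d), contraposes to O(d → ¬m); with O(d) we get O(¬m).
Premise 4 is O(¬g → m); contrapositively O(¬m → g). Since O(¬m) holds, K gives O(g).
Premise 1 is O(¬j → ¬g); contrapositively O(g → j). Since O(g) holds, K gives O(j).
Premise 2 is O(q → ¬j); contrapositively O(j → ¬q). Since O(j) holds, K gives O(¬q).
Premises 5, 7, 8 do not contribute to this derivation.
So O(¬q) holds, i.e. F(q). The claim follows.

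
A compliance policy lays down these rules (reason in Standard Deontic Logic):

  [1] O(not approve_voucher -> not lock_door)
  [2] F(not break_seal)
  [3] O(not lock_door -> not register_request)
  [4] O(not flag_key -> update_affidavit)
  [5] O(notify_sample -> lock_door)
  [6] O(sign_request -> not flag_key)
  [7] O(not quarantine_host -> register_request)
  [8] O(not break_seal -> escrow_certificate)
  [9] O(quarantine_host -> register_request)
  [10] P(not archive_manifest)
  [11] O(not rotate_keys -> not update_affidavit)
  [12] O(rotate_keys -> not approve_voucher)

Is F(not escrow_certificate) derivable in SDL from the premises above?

Premise 8 is O(not break_seal -> escrow_certificate), but O(not break_seal) is not derivable from the premises, so it does not yield O(escrow_certificate).
No other premise forces O(escrow_certificate). An ideal world satisfying every premise can still have not escrow_certificate true, so F(not escrow_certificate) is not derivable.

No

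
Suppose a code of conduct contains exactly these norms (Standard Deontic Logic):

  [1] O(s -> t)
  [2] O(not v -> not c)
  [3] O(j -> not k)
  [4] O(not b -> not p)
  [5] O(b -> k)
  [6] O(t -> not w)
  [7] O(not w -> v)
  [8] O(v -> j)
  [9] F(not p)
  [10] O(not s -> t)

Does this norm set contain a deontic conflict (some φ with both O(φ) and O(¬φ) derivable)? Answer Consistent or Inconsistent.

Premises 10 and 1 are O(not s -> t) and O(s -> t); every ideal world satisfies not s or s, so in either case t holds — hence O(t).
Applying K to premise 6 (O(t -> not w)) and O(t) yields O(not w).
Applying K to premise 7 (O(not w -> v)) and O(not w) yields O(v).
With premise 8, O(v -> j), the K-axiom yields O(j).
From O(j) and premise 3, O(j -> not k), we obtain O(not k).
Premise 5 is O(b -> k); contrapositively O(not k -> not b). Since O(not k) holds, K gives O(not b).
With premise 4, O(not b -> not p), the K-axiom yields O(not p).
Yet premise 9 is F(not p), i.e. O(p).
We now have both O(not p) and O(p) — p is simultaneously obligatory and forbidden, violating the D-axiom.

Inconsistent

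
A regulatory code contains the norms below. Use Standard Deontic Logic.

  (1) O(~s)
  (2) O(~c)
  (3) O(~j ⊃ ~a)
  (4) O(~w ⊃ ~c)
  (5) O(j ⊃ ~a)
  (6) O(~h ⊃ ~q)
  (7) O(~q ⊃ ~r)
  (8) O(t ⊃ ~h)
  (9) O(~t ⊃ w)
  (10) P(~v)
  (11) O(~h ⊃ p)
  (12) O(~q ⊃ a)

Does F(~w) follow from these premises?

Yes

By case analysis on ~j: premise 3 gives O(~j ⊃ ~a) and premise 5 gives O(j ⊃ ~a), so O(~a) either way.
The contrapositive of premise 12 (O(~q ⊃ a)) is O(~a ⊃ q), and O(~a) is already established, so O(q).
Premise 6, O(~h ⊃ ~q), contraposes to O(q ⊃ h); with O(q) we get O(h).
Premise 8 is O(t ⊃ ~h); contrapositively O(h ⊃ ~t). Since O(h) holds, K gives O(~t).
With premise 9, O(~t ⊃ w), the K-axiom yields O(w).
Premises 1, 2, 4, 7, 10, 11 do not contribute to this derivation.
So O(w) holds, i.e. F(~w). The claim follows.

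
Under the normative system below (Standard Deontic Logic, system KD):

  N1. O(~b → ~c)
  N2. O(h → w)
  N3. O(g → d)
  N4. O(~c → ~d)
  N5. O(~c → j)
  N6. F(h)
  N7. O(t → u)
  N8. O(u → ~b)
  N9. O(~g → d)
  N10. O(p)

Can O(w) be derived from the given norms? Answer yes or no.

Premise 2 is O(h → w), but O(h) is not derivable from the premises, so it does not yield O(w).
No other premise forces O(w). An ideal world satisfying every premise can still have w false, so O(w) is not derivable.

No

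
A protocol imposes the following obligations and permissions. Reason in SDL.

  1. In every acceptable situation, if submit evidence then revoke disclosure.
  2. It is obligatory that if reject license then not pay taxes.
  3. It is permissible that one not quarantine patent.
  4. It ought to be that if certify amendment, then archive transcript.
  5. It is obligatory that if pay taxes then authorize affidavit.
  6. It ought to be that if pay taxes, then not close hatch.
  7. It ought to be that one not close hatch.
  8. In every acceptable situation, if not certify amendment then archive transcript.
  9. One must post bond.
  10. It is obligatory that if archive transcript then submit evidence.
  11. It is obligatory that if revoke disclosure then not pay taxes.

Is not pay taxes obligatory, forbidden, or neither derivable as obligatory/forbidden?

Premises 4 and 8 are O(certify_amendment → archive_transcript) and O(¬certify_amendment → archive_transcript); every ideal world satisfies certify_amendment or ¬certify_amendment, so in either case archive_transcript holds — hence O(archive_transcript).
Premise 10 is O(archive_transcript → submit_evidence); since O(archive_transcript), deontic closure gives O(submit_evidence).
From O(submit_evidence) and premise 1, O(submit_evidence → revoke_disclosure), we obtain O(revoke_disclosure).
With premise 11, O(revoke_disclosure → ¬pay_taxes), the K-axiom yields O(¬pay_taxes).
Premises 2, 3, 5, 6, 7, 9 do not contribute to this derivation.
Hence ¬pay_taxes is obligatory.

Obligatory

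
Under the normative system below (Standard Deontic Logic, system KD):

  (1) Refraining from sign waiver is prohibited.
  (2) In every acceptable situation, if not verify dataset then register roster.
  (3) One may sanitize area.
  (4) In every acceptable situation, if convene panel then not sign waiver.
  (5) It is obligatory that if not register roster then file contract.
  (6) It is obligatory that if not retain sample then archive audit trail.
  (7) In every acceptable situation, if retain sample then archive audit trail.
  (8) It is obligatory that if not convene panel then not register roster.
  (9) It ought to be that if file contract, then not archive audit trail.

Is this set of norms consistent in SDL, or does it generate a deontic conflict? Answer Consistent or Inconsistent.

Inconsistent

Premises 6 and 7 are O(¬retain_sample → archive_audit_trail) and O(retain_sample → archive_audit_trail); every ideal world satisfies ¬retain_sample or retain_sample, so in either case archive_audit_trail holds — hence O(archive_audit_trail).
The contrapositive of premise 9 (O(file_contract → ¬archive_audit_trail)) is O(archive_audit_trail → ¬file_contract), and O(archive_audit_trail) is already established, so O(¬file_contract).
Premise 5, O(¬register_roster → file_contract), contraposes to O(¬file_contract → register_roster); with O(¬file_contract) we get O(register_roster).
Premise 8 is O(¬convene_panel → ¬register_roster); contrapositively O(register_roster → convene_panel). Since O(register_roster) holds, K gives O(convene_panel).
Premise 4 is O(convene_panel → ¬sign_waiver); since O(convene_panel), deontic closure gives O(¬sign_waiver).
Yet premise 1 is F(¬sign_waiver), i.e. O(sign_waiver).
We now have both O(¬sign_waiver) and O(sign_waiver) — sign_waiver is simultaneously obligatory and forbidden, violating the D-axiom.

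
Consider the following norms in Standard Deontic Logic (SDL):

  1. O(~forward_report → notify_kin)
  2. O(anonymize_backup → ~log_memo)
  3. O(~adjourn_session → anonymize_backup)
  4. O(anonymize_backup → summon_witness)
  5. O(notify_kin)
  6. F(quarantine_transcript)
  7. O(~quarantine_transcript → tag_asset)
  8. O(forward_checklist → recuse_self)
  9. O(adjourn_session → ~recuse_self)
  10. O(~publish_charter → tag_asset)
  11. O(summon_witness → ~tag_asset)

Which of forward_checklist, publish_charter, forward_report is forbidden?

forward_checklist

Premise 6 is F(quarantine_transcript), i.e. O(~quarantine_transcript).
Applying K to premise 7 (O(~quarantine_transcript → tag_asset)) and O(~quarantine_transcript) yields O(tag_asset).
Premise 11 is O(summon_witness → ~tag_asset); contrapositively O(tag_asset → ~summon_witness). Since O(tag_asset) holds, K gives O(~summon_witness).
The contrapositive of premise 4 (O(anonymize_backup → summon_witness)) is O(~summon_witness → ~anonymize_backup), and O(~summon_witness) is already established, so O(~anonymize_backup).
The contrapositive of premise 3 (O(~adjourn_session → anonymize_backup)) is O(~anonymize_backup → adjourn_session), and O(~anonymize_backup) is already established, so O(adjourn_session).
From O(adjourn_session) and premise 9, O(adjourn_session → ~recuse_self), we obtain O(~recuse_self).
The contrapositive of premise 8 (O(forward_checklist → recuse_self)) is O(~recuse_self → ~forward_checklist), and O(~recuse_self) is already established, so O(~forward_checklist).
So O(~forward_checklist) holds, i.e. forward_checklist is forbidden. None of the other listed options is forbidden under the premises.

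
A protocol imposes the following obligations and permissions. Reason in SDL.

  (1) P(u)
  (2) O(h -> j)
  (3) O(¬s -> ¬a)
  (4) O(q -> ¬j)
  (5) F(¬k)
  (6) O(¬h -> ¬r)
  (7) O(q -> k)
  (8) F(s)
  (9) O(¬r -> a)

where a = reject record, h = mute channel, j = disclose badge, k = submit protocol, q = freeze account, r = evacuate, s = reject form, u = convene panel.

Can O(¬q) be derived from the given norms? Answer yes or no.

Yes

F(s) at premise 8 means O(¬s).
Premise 3 is O(¬s -> ¬a); since O(¬s), deontic closure gives O(¬a).
Premise 9 is O(¬r -> a); contrapositively O(¬a -> r). Since O(¬a) holds, K gives O(r).
Premise 6, O(¬h -> ¬r), contraposes to O(r -> h); with O(r) we get O(h).
Premise 2 is O(h -> j); since O(h), deontic closure gives O(j).
The contrapositive of premise 4 (O(q -> ¬j)) is O(j -> ¬q), and O(j) is already established, so O(¬q).
Premises 1, 5, 7 do not contribute to this derivation.
So O(¬q) follows.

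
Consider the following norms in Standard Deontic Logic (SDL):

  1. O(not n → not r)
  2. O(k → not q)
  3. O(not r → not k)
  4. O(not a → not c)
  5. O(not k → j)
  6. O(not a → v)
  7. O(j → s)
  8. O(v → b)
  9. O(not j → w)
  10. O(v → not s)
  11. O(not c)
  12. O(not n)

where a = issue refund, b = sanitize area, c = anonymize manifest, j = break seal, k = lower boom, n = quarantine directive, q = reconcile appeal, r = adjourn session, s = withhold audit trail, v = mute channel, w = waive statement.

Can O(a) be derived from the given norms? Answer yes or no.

Premise 12 gives O(not n).
With premise 1, O(not n → not r), the K-axiom yields O(not r).
Premise 3 is O(not r → not k); since O(not r), deontic closure gives O(not k).
Premise 5 is O(not k → j); since O(not k), deontic closure gives O(j).
Premise 7 is O(j → s); since O(j), deontic closure gives O(s).
The contrapositive of premise 10 (O(v → not s)) is O(s → not v), and O(s) is already established, so O(not v).
Premise 6 is O(not a → v); contrapositively O(not v → a). Since O(not v) holds, K gives O(a).
Premises 2, 4, 8, 9, 11 do not contribute to this derivation.
So O(a) follows.

Yes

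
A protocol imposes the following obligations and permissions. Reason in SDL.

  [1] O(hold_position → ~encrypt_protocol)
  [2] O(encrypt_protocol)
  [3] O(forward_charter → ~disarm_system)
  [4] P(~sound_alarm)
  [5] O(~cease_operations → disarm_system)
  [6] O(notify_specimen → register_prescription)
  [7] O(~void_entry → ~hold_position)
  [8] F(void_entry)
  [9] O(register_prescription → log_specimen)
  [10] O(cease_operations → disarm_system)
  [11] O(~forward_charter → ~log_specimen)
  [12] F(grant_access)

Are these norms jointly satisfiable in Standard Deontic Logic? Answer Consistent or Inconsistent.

Consistent

Premise 1 is O(hold_position → ~encrypt_protocol), but O(hold_position) is not derivable from the premises, so it does not yield O(~encrypt_protocol).
So O(~encrypt_protocol) is not derivable, and the apparent clash with O(encrypt_protocol) does not arise.
A world satisfying every obligation exists (e.g. cease_operations=false, disarm_system=true, encrypt_protocol=true, forward_charter=false, grant_access=false, hold_position=false, log_specimen=false, notify_specimen=false, register_prescription=false, sound_alarm=false, void_entry=false); no atom is both obligatory and forbidden, so the set is consistent.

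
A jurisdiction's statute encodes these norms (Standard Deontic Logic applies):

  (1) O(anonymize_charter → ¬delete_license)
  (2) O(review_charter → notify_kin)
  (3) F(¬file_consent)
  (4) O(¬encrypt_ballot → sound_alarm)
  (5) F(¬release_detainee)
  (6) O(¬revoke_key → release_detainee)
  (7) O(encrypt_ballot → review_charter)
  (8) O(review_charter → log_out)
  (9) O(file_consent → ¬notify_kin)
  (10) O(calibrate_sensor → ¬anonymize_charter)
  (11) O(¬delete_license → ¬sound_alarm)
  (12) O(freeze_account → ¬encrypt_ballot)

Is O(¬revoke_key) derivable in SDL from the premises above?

No

Premise 6 is O(¬revoke_key → release_detainee); even if O(release_detainee) held, inferring O(¬revoke_key) would be affirming the consequent — invalid.
No other premise forces O(¬revoke_key). An ideal world satisfying every premise can still have ¬revoke_key false, so O(¬revoke_key) is not derivable.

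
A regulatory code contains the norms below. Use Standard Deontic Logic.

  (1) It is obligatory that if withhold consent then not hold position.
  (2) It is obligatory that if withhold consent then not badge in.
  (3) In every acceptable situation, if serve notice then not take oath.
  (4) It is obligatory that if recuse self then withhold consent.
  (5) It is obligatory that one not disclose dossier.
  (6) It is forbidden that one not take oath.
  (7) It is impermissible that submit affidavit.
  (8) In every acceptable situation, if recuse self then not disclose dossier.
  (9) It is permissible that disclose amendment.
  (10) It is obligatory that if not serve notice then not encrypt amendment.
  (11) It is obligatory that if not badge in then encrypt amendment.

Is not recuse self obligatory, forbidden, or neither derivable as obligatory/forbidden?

Obligatory

F(¬take_oath) at premise 6 means O(take_oath).
Premise 3 is O(serve_notice → ¬take_oath); contrapositively O(take_oath → ¬serve_notice). Since O(take_oath) holds, K gives O(¬serve_notice).
With premise 10, O(¬serve_notice → ¬encrypt_amendment), the K-axiom yields O(¬encrypt_amendment).
Premise 11 is O(¬badge_in → encrypt_amendment); contrapositively O(¬encrypt_amendment → badge_in). Since O(¬encrypt_amendment) holds, K gives O(badge_in).
Premise 2 is O(withhold_consent → ¬badge_in); contrapositively O(badge_in → ¬withhold_consent). Since O(badge_in) holds, K gives O(¬withhold_consent).
Premise 4 is O(recuse_self → withhold_consent); contrapositively O(¬withhold_consent → ¬recuse_self). Since O(¬withhold_consent) holds, K gives O(¬recuse_self).
Premises 1, 5, 7, 8, 9 do not contribute to this derivation.
Hence ¬recuse_self is obligatory.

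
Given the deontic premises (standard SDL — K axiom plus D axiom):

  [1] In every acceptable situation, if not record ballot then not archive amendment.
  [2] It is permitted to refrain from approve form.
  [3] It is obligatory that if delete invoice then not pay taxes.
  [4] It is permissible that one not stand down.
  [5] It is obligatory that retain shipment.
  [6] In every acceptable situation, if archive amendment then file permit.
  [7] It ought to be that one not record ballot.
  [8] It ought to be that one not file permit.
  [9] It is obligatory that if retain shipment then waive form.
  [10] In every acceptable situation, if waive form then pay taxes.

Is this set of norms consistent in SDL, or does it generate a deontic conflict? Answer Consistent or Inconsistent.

Consistent

Premise 6 is O(archive_amendment → file_permit), but O(archive_amendment) is not derivable from the premises, so it does not yield O(file_permit).
So O(file_permit) is not derivable, and the apparent clash with O(¬file_permit) does not arise.
A world satisfying every obligation exists (e.g. approve_form=false, archive_amendment=false, delete_invoice=false, file_permit=false, pay_taxes=true, record_ballot=false, retain_shipment=true, stand_down=false, waive_form=true); no atom is both obligatory and forbidden, so the set is consistent.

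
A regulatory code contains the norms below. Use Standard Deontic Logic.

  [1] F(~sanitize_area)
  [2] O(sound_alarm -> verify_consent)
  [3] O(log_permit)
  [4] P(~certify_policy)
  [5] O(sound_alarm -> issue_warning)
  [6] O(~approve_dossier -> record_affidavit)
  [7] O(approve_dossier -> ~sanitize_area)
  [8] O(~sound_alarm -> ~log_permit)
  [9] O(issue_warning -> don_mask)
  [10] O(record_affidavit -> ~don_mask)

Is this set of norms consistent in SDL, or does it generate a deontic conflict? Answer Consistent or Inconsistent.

Inconsistent

F(~sanitize_area) at premise 1 means O(sanitize_area).
Premise 7 is O(approve_dossier -> ~sanitize_area); contrapositively O(sanitize_area -> ~approve_dossier). Since O(sanitize_area) holds, K gives O(~approve_dossier).
Applying K to premise 6 (O(~approve_dossier -> record_affidavit)) and O(~approve_dossier) yields O(record_affidavit).
With premise 10, O(record_affidavit -> ~don_mask), the K-axiom yields O(~don_mask).
Premise 9, O(issue_warning -> don_mask), contraposes to O(~don_mask -> ~issue_warning); with O(~don_mask) we get O(~issue_warning).
Premise 5 is O(sound_alarm -> issue_warning); contrapositively O(~issue_warning -> ~sound_alarm). Since O(~issue_warning) holds, K gives O(~sound_alarm).
From O(~sound_alarm) and premise 8, O(~sound_alarm -> ~log_permit), we obtain O(~log_permit).
Yet premise 3 states O(log_permit).
We now have both O(~log_permit) and O(log_permit) — log_permit is simultaneously obligatory and forbidden, violating the D-axiom.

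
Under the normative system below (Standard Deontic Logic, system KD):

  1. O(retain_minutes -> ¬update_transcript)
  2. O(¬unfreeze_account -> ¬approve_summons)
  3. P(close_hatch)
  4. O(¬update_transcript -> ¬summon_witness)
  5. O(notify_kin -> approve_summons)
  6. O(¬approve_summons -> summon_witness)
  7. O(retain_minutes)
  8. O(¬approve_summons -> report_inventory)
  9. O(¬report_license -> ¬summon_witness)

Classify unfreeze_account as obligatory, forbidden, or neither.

Premise 7 gives O(retain_minutes).
From O(retain_minutes) and premise 1, O(retain_minutes -> ¬update_transcript), we obtain O(¬update_transcript).
Premise 4 is O(¬update_transcript -> ¬summon_witness); since O(¬update_transcript), deontic closure gives O(¬summon_witness).
Premise 6 is O(¬approve_summons -> summon_witness); contrapositively O(¬summon_witness -> approve_summons). Since O(¬summon_witness) holds, K gives O(approve_summons).
Premise 2 is O(¬unfreeze_account -> ¬approve_summons); contrapositively O(approve_summons -> unfreeze_account). Since O(approve_summons) holds, K gives O(unfreeze_account).
Premises 3, 5, 8, 9 do not contribute to this derivation.
Hence unfreeze_account is obligatory.

Obligatory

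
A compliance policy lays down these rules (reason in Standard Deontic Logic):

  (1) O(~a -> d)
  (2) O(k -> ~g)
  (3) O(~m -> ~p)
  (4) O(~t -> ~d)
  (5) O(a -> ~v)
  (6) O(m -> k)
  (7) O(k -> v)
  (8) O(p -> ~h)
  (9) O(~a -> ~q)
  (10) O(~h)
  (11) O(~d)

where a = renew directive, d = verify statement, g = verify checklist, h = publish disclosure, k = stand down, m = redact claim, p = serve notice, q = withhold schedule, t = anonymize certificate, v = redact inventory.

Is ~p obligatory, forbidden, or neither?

Obligatory

Premise 11 gives O(~d).
The contrapositive of premise 1 (O(~a -> d)) is O(~d -> a), and O(~d) is already established, so O(a).
With premise 5, O(a -> ~v), the K-axiom yields O(~v).
Premise 7 is O(k -> v); contrapositively O(~v -> ~k). Since O(~v) holds, K gives O(~k).
The contrapositive of premise 6 (O(m -> k)) is O(~k -> ~m), and O(~k) is already established, so O(~m).
With premise 3, O(~m -> ~p), the K-axiom yields O(~p).
Premises 2, 4, 8, 9, 10 do not contribute to this derivation.
Hence ~p is obligatory.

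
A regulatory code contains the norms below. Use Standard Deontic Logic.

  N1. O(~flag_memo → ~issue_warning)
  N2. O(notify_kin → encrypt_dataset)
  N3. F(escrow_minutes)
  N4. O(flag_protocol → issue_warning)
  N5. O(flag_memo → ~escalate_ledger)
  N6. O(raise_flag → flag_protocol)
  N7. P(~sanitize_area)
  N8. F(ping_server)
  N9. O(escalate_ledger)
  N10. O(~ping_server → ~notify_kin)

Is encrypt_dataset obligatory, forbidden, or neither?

Premise 2 is O(notify_kin → encrypt_dataset), but O(notify_kin) is not derivable from the premises, so it does not yield O(encrypt_dataset).
No premise or chain of K-axiom applications forces O(encrypt_dataset), and none forces O(~encrypt_dataset). So encrypt_dataset is neither obligatory nor forbidden under these norms.

Neither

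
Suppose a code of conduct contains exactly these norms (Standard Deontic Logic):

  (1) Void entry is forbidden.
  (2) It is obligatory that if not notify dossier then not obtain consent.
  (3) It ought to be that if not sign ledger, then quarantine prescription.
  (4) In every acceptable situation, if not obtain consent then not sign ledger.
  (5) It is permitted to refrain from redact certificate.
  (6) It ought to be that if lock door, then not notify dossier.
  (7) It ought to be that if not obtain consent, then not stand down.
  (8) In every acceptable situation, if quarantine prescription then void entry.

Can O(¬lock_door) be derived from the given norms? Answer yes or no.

Premise 1 is F(void_entry), i.e. O(¬void_entry).
Premise 8, O(quarantine_prescription → void_entry), contraposes to O(¬void_entry → ¬quarantine_prescription); with O(¬void_entry) we get O(¬quarantine_prescription).
The contrapositive of premise 3 (O(¬sign_ledger → quarantine_prescription)) is O(¬quarantine_prescription → sign_ledger), and O(¬quarantine_prescription) is already established, so O(sign_ledger).
Premise 4, O(¬obtain_consent → ¬sign_ledger), contraposes to O(sign_ledger → obtain_consent); with O(sign_ledger) we get O(obtain_consent).
Premise 2 is O(¬notify_dossier → ¬obtain_consent); contrapositively O(obtain_consent → notify_dossier). Since O(obtain_consent) holds, K gives O(notify_dossier).
Premise 6 is O(lock_door → ¬notify_dossier); contrapositively O(notify_dossier → ¬lock_door). Since O(notify_dossier) holds, K gives O(¬lock_door).
Premises 5, 7 do not contribute to this derivation.
So O(¬lock_door) follows.

Yes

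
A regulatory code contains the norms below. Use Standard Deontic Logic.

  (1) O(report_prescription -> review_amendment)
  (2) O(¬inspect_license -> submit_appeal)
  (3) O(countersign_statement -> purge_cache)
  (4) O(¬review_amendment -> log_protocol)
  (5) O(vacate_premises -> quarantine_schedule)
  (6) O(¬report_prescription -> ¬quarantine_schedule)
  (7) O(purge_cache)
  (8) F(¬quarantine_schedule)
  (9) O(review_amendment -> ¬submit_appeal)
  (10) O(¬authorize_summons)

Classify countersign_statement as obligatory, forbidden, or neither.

Neither

Premise 3 is O(countersign_statement -> purge_cache); even if O(purge_cache) held, inferring O(countersign_statement) would be affirming the consequent — invalid.
No premise or chain of K-axiom applications forces O(countersign_statement), and none forces O(¬countersign_statement). So countersign_statement is neither obligatory nor forbidden under these norms.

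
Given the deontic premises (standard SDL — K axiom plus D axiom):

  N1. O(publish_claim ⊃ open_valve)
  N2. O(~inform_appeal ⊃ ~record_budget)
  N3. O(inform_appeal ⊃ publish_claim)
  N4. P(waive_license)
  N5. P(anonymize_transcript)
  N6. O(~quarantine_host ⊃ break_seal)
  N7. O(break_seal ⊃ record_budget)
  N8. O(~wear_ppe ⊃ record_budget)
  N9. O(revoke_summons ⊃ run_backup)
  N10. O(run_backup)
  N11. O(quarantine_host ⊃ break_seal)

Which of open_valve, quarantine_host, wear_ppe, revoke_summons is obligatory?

Premises 11 and 6 cover both cases: O(quarantine_host ⊃ break_seal) and O(~quarantine_host ⊃ break_seal). Since quarantine_host ∨ ~quarantine_host is a tautology, O(break_seal) follows.
From O(break_seal) and premise 7, O(break_seal ⊃ record_budget), we obtain O(record_budget).
The contrapositive of premise 2 (O(~inform_appeal ⊃ ~record_budget)) is O(record_budget ⊃ inform_appeal), and O(record_budget) is already established, so O(inform_appeal).
With premise 3, O(inform_appeal ⊃ publish_claim), the K-axiom yields O(publish_claim).
Premise 1 is O(publish_claim ⊃ open_valve); since O(publish_claim), deontic closure gives O(open_valve).
So O(open_valve) holds — open_valve is obligatory. None of the other listed options is made obligatory by any chain of premises.

open_valve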